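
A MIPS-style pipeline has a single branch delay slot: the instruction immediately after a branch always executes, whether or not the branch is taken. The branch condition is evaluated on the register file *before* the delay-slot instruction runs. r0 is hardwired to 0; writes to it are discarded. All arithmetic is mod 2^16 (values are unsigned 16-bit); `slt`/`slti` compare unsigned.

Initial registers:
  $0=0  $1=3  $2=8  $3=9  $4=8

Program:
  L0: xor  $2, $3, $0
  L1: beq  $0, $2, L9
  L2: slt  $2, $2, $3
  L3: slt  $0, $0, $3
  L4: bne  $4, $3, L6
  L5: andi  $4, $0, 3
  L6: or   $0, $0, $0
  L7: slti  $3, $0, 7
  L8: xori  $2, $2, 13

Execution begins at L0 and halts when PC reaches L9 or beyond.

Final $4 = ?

0

  step pc=0: xor  $2, $3, $0  regs=(0,3,9,9,8)
  step pc=1: beq  $0, $2, L9  cond=F  regs=(0,3,9,9,8)
  step pc=2: slt  $2, $2, $3  regs=(0,3,0,9,8)
  step pc=3: slt  $0, $0, $3  regs=(0,3,0,9,8)
  step pc=4: bne  $4, $3, L6  cond=T  regs=(0,3,0,9,8)
  step pc=5: andi  $4, $0, 3  regs=(0,3,0,9,0)
  step pc=6: or   $0, $0, $0  regs=(0,3,0,9,0)
  step pc=7: slti  $3, $0, 7  regs=(0,3,0,1,0)
  step pc=8: xori  $2, $2, 13  regs=(0,3,13,1,0)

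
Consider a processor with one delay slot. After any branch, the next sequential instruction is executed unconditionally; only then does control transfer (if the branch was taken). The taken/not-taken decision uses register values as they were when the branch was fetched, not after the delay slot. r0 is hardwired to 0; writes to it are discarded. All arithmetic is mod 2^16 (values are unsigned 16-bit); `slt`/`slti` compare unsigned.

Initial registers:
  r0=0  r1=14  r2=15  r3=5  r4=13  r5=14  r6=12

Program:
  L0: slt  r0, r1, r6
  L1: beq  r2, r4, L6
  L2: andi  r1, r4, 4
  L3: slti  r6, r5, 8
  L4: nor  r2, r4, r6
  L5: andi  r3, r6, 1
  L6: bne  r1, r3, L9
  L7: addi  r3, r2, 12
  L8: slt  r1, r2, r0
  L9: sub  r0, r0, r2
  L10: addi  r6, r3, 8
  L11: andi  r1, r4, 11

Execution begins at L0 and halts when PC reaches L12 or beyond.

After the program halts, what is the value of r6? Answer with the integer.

6

PC=0  slt  r0, r1, r6        | r0=0 r1=14 r2=15 r3=5 r4=13 r5=14 r6=12
PC=1  beq  r2, r4, L6        | r0=0 r1=14 r2=15 r3=5 r4=13 r5=14 r6=12  [not taken]
PC=2  andi  r1, r4, 4        | r0=0 r1=4 r2=15 r3=5 r4=13 r5=14 r6=12
PC=3  slti  r6, r5, 8        | r0=0 r1=4 r2=15 r3=5 r4=13 r5=14 r6=0
PC=4  nor  r2, r4, r6        | r0=0 r1=4 r2=65522 r3=5 r4=13 r5=14 r6=0
PC=5  andi  r3, r6, 1        | r0=0 r1=4 r2=65522 r3=0 r4=13 r5=14 r6=0
PC=6  bne  r1, r3, L9        | r0=0 r1=4 r2=65522 r3=0 r4=13 r5=14 r6=0  [TAKEN]
PC=7  addi  r3, r2, 12       | r0=0 r1=4 r2=65522 r3=65534 r4=13 r5=14 r6=0
PC=9  sub  r0, r0, r2        | r0=0 r1=4 r2=65522 r3=65534 r4=13 r5=14 r6=0
PC=10 addi  r6, r3, 8        | r0=0 r1=4 r2=65522 r3=65534 r4=13 r5=14 r6=6
PC=11 andi  r1, r4, 11       | r0=0 r1=9 r2=65522 r3=65534 r4=13 r5=14 r6=6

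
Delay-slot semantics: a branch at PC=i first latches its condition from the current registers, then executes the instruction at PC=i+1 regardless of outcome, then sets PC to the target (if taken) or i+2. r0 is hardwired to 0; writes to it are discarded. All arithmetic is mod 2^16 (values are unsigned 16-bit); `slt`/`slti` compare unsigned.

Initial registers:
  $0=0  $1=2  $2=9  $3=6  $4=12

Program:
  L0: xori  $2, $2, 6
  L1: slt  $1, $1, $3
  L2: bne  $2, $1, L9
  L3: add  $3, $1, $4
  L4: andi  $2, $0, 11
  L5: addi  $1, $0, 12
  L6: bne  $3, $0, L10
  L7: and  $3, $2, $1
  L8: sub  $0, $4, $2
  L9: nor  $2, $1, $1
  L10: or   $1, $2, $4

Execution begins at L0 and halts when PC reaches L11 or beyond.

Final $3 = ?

  step pc=0: xori  $2, $2, 6  regs=(0,2,15,6,12)
  step pc=1: slt  $1, $1, $3  regs=(0,1,15,6,12)
  step pc=2: bne  $2, $1, L9  cond=T  regs=(0,1,15,6,12)
  step pc=3: add  $3, $1, $4  regs=(0,1,15,13,12)
  step pc=9: nor  $2, $1, $1  regs=(0,1,65534,13,12)
  step pc=10: or   $1, $2, $4  regs=(0,65534,65534,13,12)

13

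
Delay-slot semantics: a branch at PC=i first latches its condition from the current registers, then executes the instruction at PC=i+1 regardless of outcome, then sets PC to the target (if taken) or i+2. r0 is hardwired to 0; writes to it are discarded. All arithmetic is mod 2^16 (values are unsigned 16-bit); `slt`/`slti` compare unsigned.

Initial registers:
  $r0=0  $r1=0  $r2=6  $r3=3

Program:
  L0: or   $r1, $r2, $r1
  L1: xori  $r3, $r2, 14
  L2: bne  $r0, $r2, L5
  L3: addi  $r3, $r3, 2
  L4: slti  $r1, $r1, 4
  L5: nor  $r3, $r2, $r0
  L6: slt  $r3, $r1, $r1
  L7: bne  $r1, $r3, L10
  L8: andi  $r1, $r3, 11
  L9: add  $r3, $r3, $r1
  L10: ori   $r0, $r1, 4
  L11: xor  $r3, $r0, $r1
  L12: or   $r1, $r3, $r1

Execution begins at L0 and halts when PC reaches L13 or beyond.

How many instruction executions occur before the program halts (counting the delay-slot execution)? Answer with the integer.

11

#0 or   $r1, $r2, $r1 ; 0/6/6/3
#1 xori  $r3, $r2, 14 ; 0/6/6/8
#2 bne  $r0, $r2, L5 ; 0/6/6/8 ; →target
#3 addi  $r3, $r3, 2 ; 0/6/6/10
#5 nor  $r3, $r2, $r0 ; 0/6/6/65529
#6 slt  $r3, $r1, $r1 ; 0/6/6/0
#7 bne  $r1, $r3, L10 ; 0/6/6/0 ; →target
#8 andi  $r1, $r3, 11 ; 0/0/6/0
#10 ori   $r0, $r1, 4 ; 0/0/6/0
#11 xor  $r3, $r0, $r1 ; 0/0/6/0
#12 or   $r1, $r3, $r1 ; 0/0/6/0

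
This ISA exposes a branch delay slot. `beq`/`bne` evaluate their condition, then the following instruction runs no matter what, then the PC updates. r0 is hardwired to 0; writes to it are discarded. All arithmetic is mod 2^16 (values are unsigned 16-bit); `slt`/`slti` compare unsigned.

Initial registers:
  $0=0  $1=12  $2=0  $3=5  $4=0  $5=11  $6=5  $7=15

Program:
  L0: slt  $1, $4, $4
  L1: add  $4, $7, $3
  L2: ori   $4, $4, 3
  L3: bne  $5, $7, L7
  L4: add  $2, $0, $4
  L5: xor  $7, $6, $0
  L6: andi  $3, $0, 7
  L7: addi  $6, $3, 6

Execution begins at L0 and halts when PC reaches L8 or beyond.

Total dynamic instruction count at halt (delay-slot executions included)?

  step pc=0: slt  $1, $4, $4  regs=(0,0,0,5,0,11,5,15)
  step pc=1: add  $4, $7, $3  regs=(0,0,0,5,20,11,5,15)
  step pc=2: ori   $4, $4, 3  regs=(0,0,0,5,23,11,5,15)
  step pc=3: bne  $5, $7, L7  cond=T  regs=(0,0,0,5,23,11,5,15)
  step pc=4: add  $2, $0, $4  regs=(0,0,23,5,23,11,5,15)
  step pc=7: addi  $6, $3, 6  regs=(0,0,23,5,23,11,11,15)

6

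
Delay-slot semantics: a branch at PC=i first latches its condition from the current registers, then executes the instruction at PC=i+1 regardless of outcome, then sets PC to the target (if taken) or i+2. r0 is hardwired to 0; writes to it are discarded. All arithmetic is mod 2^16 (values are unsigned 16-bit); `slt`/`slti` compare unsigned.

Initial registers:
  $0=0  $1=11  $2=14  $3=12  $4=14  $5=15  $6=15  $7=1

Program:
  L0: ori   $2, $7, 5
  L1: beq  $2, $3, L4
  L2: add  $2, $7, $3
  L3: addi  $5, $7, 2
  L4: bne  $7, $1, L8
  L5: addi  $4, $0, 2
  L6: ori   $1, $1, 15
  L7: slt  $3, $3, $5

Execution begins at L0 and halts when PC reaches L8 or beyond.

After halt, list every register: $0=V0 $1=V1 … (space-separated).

$0=0 $1=11 $2=13 $3=12 $4=2 $5=3 $6=15 $7=1

[0] ori   $2, $7, 5  →  {$0:0, $1:11, $2:5, $3:12, $4:14, $5:15, $6:15, $7:1}
[1] beq  $2, $3, L4  →  {$0:0, $1:11, $2:5, $3:12, $4:14, $5:15, $6:15, $7:1}  ⟨branch fallthrough⟩
[2] add  $2, $7, $3  →  {$0:0, $1:11, $2:13, $3:12, $4:14, $5:15, $6:15, $7:1}
[3] addi  $5, $7, 2  →  {$0:0, $1:11, $2:13, $3:12, $4:14, $5:3, $6:15, $7:1}
[4] bne  $7, $1, L8  →  {$0:0, $1:11, $2:13, $3:12, $4:14, $5:3, $6:15, $7:1}  ⟨branch taken⟩
[5] addi  $4, $0, 2  →  {$0:0, $1:11, $2:13, $3:12, $4:2, $5:3, $6:15, $7:1}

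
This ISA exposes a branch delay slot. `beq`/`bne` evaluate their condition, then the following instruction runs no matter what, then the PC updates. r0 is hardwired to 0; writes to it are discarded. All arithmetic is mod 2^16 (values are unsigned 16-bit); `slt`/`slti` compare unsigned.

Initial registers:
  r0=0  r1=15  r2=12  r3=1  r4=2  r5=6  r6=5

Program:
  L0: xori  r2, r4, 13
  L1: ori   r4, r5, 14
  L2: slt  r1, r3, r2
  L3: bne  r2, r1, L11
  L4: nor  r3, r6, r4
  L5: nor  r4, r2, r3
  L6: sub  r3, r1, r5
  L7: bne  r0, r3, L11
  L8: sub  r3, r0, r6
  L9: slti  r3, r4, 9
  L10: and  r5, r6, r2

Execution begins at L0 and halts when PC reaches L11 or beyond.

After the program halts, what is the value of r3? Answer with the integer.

[0] xori  r2, r4, 13  →  {r0:0, r1:15, r2:15, r3:1, r4:2, r5:6, r6:5}
[1] ori   r4, r5, 14  →  {r0:0, r1:15, r2:15, r3:1, r4:14, r5:6, r6:5}
[2] slt  r1, r3, r2  →  {r0:0, r1:1, r2:15, r3:1, r4:14, r5:6, r6:5}
[3] bne  r2, r1, L11  →  {r0:0, r1:1, r2:15, r3:1, r4:14, r5:6, r6:5}  ⟨branch taken⟩
[4] nor  r3, r6, r4  →  {r0:0, r1:1, r2:15, r3:65520, r4:14, r5:6, r6:5}

65520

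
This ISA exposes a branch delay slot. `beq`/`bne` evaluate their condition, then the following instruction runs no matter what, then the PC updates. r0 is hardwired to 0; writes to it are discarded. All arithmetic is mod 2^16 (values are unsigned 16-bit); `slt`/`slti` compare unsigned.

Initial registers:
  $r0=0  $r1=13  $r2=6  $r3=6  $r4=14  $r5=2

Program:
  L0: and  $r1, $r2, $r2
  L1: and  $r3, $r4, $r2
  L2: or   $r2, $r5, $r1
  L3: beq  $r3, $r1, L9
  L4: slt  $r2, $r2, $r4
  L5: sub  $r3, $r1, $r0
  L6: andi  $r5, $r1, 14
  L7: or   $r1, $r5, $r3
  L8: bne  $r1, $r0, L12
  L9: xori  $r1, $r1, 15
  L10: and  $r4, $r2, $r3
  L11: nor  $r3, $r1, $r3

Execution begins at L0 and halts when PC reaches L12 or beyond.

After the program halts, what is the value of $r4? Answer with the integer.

0

[0] and  $r1, $r2, $r2  →  {$r0:0, $r1:6, $r2:6, $r3:6, $r4:14, $r5:2}
[1] and  $r3, $r4, $r2  →  {$r0:0, $r1:6, $r2:6, $r3:6, $r4:14, $r5:2}
[2] or   $r2, $r5, $r1  →  {$r0:0, $r1:6, $r2:6, $r3:6, $r4:14, $r5:2}
[3] beq  $r3, $r1, L9  →  {$r0:0, $r1:6, $r2:6, $r3:6, $r4:14, $r5:2}  ⟨branch taken⟩
[4] slt  $r2, $r2, $r4  →  {$r0:0, $r1:6, $r2:1, $r3:6, $r4:14, $r5:2}
[9] xori  $r1, $r1, 15  →  {$r0:0, $r1:9, $r2:1, $r3:6, $r4:14, $r5:2}
[10] and  $r4, $r2, $r3  →  {$r0:0, $r1:9, $r2:1, $r3:6, $r4:0, $r5:2}
[11] nor  $r3, $r1, $r3  →  {$r0:0, $r1:9, $r2:1, $r3:65520, $r4:0, $r5:2}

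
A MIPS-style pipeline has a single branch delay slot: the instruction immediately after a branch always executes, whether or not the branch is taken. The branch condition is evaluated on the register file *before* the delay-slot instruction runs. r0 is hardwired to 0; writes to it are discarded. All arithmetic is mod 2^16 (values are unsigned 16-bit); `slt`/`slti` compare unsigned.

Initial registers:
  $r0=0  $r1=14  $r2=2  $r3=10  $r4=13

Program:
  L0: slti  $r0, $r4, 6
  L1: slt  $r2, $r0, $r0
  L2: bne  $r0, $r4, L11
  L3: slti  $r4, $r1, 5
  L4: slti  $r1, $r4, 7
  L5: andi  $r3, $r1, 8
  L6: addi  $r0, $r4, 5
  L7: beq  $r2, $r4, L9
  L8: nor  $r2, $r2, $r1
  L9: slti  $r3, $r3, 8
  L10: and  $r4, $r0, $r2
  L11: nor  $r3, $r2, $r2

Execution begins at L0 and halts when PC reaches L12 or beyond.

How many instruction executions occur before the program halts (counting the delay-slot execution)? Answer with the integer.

  step pc=0: slti  $r0, $r4, 6  regs=(0,14,2,10,13)
  step pc=1: slt  $r2, $r0, $r0  regs=(0,14,0,10,13)
  step pc=2: bne  $r0, $r4, L11  cond=T  regs=(0,14,0,10,13)
  step pc=3: slti  $r4, $r1, 5  regs=(0,14,0,10,0)
  step pc=11: nor  $r3, $r2, $r2  regs=(0,14,0,65535,0)

5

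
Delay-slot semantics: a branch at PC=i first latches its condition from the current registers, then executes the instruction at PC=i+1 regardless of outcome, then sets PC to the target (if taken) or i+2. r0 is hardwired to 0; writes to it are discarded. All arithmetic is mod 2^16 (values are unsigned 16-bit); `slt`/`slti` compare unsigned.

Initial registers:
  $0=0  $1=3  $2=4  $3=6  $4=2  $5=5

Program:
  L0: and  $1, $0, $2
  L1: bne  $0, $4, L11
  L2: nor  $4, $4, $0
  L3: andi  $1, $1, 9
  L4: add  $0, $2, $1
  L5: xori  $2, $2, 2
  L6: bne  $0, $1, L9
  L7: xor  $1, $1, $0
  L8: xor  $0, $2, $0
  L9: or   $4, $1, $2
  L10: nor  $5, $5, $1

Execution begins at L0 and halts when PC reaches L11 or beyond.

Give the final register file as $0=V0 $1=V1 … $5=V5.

$0=0 $1=0 $2=4 $3=6 $4=65533 $5=5

[0] and  $1, $0, $2  →  {$0:0, $1:0, $2:4, $3:6, $4:2, $5:5}
[1] bne  $0, $4, L11  →  {$0:0, $1:0, $2:4, $3:6, $4:2, $5:5}  ⟨branch taken⟩
[2] nor  $4, $4, $0  →  {$0:0, $1:0, $2:4, $3:6, $4:65533, $5:5}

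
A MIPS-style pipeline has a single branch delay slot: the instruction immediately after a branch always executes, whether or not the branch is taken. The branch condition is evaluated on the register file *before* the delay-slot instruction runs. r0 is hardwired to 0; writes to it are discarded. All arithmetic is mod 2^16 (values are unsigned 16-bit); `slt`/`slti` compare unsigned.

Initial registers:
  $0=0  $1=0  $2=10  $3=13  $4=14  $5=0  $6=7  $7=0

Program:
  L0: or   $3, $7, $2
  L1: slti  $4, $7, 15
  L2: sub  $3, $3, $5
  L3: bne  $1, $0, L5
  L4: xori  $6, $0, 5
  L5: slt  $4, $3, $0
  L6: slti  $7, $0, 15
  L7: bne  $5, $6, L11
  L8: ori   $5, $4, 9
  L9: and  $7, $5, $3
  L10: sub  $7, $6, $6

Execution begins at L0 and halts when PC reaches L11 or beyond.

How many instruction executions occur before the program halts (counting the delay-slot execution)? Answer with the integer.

  step pc=0: or   $3, $7, $2  regs=(0,0,10,10,14,0,7,0)
  step pc=1: slti  $4, $7, 15  regs=(0,0,10,10,1,0,7,0)
  step pc=2: sub  $3, $3, $5  regs=(0,0,10,10,1,0,7,0)
  step pc=3: bne  $1, $0, L5  cond=F  regs=(0,0,10,10,1,0,7,0)
  step pc=4: xori  $6, $0, 5  regs=(0,0,10,10,1,0,5,0)
  step pc=5: slt  $4, $3, $0  regs=(0,0,10,10,0,0,5,0)
  step pc=6: slti  $7, $0, 15  regs=(0,0,10,10,0,0,5,1)
  step pc=7: bne  $5, $6, L11  cond=T  regs=(0,0,10,10,0,0,5,1)
  step pc=8: ori   $5, $4, 9  regs=(0,0,10,10,0,9,5,1)

9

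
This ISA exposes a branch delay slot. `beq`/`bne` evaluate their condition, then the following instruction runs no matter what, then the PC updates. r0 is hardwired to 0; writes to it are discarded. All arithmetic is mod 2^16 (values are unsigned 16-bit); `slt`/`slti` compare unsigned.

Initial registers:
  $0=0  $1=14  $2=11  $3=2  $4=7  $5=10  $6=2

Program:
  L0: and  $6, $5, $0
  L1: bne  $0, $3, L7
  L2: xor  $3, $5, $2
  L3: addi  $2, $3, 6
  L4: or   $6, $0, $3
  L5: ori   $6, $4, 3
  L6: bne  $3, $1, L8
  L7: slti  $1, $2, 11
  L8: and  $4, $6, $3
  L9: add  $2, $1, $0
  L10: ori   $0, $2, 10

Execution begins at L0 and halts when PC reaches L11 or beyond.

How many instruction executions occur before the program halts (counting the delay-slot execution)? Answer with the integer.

7

PC=0  and  $6, $5, $0        | $0=0 $1=14 $2=11 $3=2 $4=7 $5=10 $6=0
PC=1  bne  $0, $3, L7        | $0=0 $1=14 $2=11 $3=2 $4=7 $5=10 $6=0  [TAKEN]
PC=2  xor  $3, $5, $2        | $0=0 $1=14 $2=11 $3=1 $4=7 $5=10 $6=0
PC=7  slti  $1, $2, 11       | $0=0 $1=0 $2=11 $3=1 $4=7 $5=10 $6=0
PC=8  and  $4, $6, $3        | $0=0 $1=0 $2=11 $3=1 $4=0 $5=10 $6=0
PC=9  add  $2, $1, $0        | $0=0 $1=0 $2=0 $3=1 $4=0 $5=10 $6=0
PC=10 ori   $0, $2, 10       | $0=0 $1=0 $2=0 $3=1 $4=0 $5=10 $6=0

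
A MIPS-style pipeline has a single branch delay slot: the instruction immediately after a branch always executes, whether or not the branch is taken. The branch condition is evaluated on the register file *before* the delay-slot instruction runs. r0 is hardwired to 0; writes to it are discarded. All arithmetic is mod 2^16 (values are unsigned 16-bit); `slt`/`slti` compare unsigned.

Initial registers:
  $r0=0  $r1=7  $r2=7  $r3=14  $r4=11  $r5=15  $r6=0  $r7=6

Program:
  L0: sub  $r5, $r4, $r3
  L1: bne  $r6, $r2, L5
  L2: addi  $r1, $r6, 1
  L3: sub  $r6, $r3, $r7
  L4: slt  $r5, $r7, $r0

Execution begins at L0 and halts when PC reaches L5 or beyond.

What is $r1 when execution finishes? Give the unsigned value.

[0] sub  $r5, $r4, $r3  →  {$r0:0, $r1:7, $r2:7, $r3:14, $r4:11, $r5:65533, $r6:0, $r7:6}
[1] bne  $r6, $r2, L5  →  {$r0:0, $r1:7, $r2:7, $r3:14, $r4:11, $r5:65533, $r6:0, $r7:6}  ⟨branch taken⟩
[2] addi  $r1, $r6, 1  →  {$r0:0, $r1:1, $r2:7, $r3:14, $r4:11, $r5:65533, $r6:0, $r7:6}

1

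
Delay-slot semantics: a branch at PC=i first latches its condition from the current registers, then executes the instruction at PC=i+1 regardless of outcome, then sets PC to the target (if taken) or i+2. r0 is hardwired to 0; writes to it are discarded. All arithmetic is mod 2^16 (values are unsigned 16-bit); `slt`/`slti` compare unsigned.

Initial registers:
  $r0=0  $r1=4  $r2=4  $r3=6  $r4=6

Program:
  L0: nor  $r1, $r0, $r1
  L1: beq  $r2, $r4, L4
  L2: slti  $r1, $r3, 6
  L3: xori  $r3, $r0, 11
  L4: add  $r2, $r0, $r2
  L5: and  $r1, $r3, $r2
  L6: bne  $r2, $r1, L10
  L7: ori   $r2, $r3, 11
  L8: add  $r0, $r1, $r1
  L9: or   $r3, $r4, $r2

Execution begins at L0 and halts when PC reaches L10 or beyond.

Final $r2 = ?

[0] nor  $r1, $r0, $r1  →  {$r0:0, $r1:65531, $r2:4, $r3:6, $r4:6}
[1] beq  $r2, $r4, L4  →  {$r0:0, $r1:65531, $r2:4, $r3:6, $r4:6}  ⟨branch fallthrough⟩
[2] slti  $r1, $r3, 6  →  {$r0:0, $r1:0, $r2:4, $r3:6, $r4:6}
[3] xori  $r3, $r0, 11  →  {$r0:0, $r1:0, $r2:4, $r3:11, $r4:6}
[4] add  $r2, $r0, $r2  →  {$r0:0, $r1:0, $r2:4, $r3:11, $r4:6}
[5] and  $r1, $r3, $r2  →  {$r0:0, $r1:0, $r2:4, $r3:11, $r4:6}
[6] bne  $r2, $r1, L10  →  {$r0:0, $r1:0, $r2:4, $r3:11, $r4:6}  ⟨branch taken⟩
[7] ori   $r2, $r3, 11  →  {$r0:0, $r1:0, $r2:11, $r3:11, $r4:6}

11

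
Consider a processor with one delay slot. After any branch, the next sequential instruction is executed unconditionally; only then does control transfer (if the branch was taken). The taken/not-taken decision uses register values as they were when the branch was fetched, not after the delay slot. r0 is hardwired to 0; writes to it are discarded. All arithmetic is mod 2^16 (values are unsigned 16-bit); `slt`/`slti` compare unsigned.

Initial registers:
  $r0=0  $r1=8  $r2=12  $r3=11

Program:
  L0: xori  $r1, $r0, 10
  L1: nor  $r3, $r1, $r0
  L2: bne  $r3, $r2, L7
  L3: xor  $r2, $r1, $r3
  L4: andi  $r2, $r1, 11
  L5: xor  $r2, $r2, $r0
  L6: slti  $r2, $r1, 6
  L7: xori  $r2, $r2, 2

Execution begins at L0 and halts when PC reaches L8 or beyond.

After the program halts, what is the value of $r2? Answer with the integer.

PC=0  xori  $r1, $r0, 10     | $r0=0 $r1=10 $r2=12 $r3=11
PC=1  nor  $r3, $r1, $r0     | $r0=0 $r1=10 $r2=12 $r3=65525
PC=2  bne  $r3, $r2, L7      | $r0=0 $r1=10 $r2=12 $r3=65525  [TAKEN]
PC=3  xor  $r2, $r1, $r3     | $r0=0 $r1=10 $r2=65535 $r3=65525
PC=7  xori  $r2, $r2, 2      | $r0=0 $r1=10 $r2=65533 $r3=65525

65533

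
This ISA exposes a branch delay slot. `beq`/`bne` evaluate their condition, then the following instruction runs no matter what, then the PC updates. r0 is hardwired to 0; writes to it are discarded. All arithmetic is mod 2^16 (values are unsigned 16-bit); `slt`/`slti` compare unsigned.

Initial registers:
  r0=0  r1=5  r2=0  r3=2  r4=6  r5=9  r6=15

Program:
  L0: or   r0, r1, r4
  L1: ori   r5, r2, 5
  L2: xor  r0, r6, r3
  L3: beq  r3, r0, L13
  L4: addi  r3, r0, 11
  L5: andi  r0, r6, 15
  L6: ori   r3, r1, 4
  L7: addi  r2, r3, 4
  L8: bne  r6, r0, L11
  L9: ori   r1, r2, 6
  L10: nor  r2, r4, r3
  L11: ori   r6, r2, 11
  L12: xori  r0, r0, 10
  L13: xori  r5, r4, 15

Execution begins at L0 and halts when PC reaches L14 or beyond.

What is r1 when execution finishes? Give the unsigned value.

[0] or   r0, r1, r4  →  {r0:0, r1:5, r2:0, r3:2, r4:6, r5:9, r6:15}
[1] ori   r5, r2, 5  →  {r0:0, r1:5, r2:0, r3:2, r4:6, r5:5, r6:15}
[2] xor  r0, r6, r3  →  {r0:0, r1:5, r2:0, r3:2, r4:6, r5:5, r6:15}
[3] beq  r3, r0, L13  →  {r0:0, r1:5, r2:0, r3:2, r4:6, r5:5, r6:15}  ⟨branch fallthrough⟩
[4] addi  r3, r0, 11  →  {r0:0, r1:5, r2:0, r3:11, r4:6, r5:5, r6:15}
[5] andi  r0, r6, 15  →  {r0:0, r1:5, r2:0, r3:11, r4:6, r5:5, r6:15}
[6] ori   r3, r1, 4  →  {r0:0, r1:5, r2:0, r3:5, r4:6, r5:5, r6:15}
[7] addi  r2, r3, 4  →  {r0:0, r1:5, r2:9, r3:5, r4:6, r5:5, r6:15}
[8] bne  r6, r0, L11  →  {r0:0, r1:5, r2:9, r3:5, r4:6, r5:5, r6:15}  ⟨branch taken⟩
[9] ori   r1, r2, 6  →  {r0:0, r1:15, r2:9, r3:5, r4:6, r5:5, r6:15}
[11] ori   r6, r2, 11  →  {r0:0, r1:15, r2:9, r3:5, r4:6, r5:5, r6:11}
[12] xori  r0, r0, 10  →  {r0:0, r1:15, r2:9, r3:5, r4:6, r5:5, r6:11}
[13] xori  r5, r4, 15  →  {r0:0, r1:15, r2:9, r3:5, r4:6, r5:9, r6:11}

15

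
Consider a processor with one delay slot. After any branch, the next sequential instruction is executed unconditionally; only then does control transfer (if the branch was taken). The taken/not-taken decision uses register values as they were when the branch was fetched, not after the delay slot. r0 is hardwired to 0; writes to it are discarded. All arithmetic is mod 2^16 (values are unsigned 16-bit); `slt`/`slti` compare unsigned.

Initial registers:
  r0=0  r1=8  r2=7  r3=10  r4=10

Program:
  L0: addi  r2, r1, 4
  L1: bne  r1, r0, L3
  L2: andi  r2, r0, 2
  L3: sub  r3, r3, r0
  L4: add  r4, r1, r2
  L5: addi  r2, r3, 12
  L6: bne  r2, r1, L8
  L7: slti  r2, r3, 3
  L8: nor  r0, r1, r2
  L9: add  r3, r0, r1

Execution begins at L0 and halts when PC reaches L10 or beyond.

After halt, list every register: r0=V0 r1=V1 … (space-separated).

#0 addi  r2, r1, 4 ; 0/8/12/10/10
#1 bne  r1, r0, L3 ; 0/8/12/10/10 ; →target
#2 andi  r2, r0, 2 ; 0/8/0/10/10
#3 sub  r3, r3, r0 ; 0/8/0/10/10
#4 add  r4, r1, r2 ; 0/8/0/10/8
#5 addi  r2, r3, 12 ; 0/8/22/10/8
#6 bne  r2, r1, L8 ; 0/8/22/10/8 ; →target
#7 slti  r2, r3, 3 ; 0/8/0/10/8
#8 nor  r0, r1, r2 ; 0/8/0/10/8
#9 add  r3, r0, r1 ; 0/8/0/8/8

r0=0 r1=8 r2=0 r3=8 r4=8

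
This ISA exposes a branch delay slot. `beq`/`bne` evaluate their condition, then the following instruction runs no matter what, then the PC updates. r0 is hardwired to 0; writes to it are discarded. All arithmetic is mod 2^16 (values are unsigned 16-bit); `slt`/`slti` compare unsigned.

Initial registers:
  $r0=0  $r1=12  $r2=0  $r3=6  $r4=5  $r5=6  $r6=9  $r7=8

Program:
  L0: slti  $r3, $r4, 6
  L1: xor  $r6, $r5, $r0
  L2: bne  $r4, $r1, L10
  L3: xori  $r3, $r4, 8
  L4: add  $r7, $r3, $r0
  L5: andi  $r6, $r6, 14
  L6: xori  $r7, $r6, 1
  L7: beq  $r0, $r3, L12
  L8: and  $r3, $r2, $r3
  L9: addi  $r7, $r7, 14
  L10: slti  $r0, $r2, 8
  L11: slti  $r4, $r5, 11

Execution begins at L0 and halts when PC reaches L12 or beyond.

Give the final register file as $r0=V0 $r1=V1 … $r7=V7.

PC=0  slti  $r3, $r4, 6      | $r0=0 $r1=12 $r2=0 $r3=1 $r4=5 $r5=6 $r6=9 $r7=8
PC=1  xor  $r6, $r5, $r0     | $r0=0 $r1=12 $r2=0 $r3=1 $r4=5 $r5=6 $r6=6 $r7=8
PC=2  bne  $r4, $r1, L10     | $r0=0 $r1=12 $r2=0 $r3=1 $r4=5 $r5=6 $r6=6 $r7=8  [TAKEN]
PC=3  xori  $r3, $r4, 8      | $r0=0 $r1=12 $r2=0 $r3=13 $r4=5 $r5=6 $r6=6 $r7=8
PC=10 slti  $r0, $r2, 8      | $r0=0 $r1=12 $r2=0 $r3=13 $r4=5 $r5=6 $r6=6 $r7=8
PC=11 slti  $r4, $r5, 11     | $r0=0 $r1=12 $r2=0 $r3=13 $r4=1 $r5=6 $r6=6 $r7=8

$r0=0 $r1=12 $r2=0 $r3=13 $r4=1 $r5=6 $r6=6 $r7=8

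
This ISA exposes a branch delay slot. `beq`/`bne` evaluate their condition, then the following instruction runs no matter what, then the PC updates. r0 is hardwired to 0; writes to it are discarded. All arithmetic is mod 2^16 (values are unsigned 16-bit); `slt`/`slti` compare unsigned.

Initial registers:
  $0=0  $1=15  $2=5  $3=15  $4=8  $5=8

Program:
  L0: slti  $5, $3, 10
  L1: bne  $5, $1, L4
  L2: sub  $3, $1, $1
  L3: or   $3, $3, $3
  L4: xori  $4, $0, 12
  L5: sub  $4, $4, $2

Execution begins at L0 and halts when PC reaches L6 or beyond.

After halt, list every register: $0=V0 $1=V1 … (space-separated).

$0=0 $1=15 $2=5 $3=0 $4=7 $5=0

  step pc=0: slti  $5, $3, 10  regs=(0,15,5,15,8,0)
  step pc=1: bne  $5, $1, L4  cond=T  regs=(0,15,5,15,8,0)
  step pc=2: sub  $3, $1, $1  regs=(0,15,5,0,8,0)
  step pc=4: xori  $4, $0, 12  regs=(0,15,5,0,12,0)
  step pc=5: sub  $4, $4, $2  regs=(0,15,5,0,7,0)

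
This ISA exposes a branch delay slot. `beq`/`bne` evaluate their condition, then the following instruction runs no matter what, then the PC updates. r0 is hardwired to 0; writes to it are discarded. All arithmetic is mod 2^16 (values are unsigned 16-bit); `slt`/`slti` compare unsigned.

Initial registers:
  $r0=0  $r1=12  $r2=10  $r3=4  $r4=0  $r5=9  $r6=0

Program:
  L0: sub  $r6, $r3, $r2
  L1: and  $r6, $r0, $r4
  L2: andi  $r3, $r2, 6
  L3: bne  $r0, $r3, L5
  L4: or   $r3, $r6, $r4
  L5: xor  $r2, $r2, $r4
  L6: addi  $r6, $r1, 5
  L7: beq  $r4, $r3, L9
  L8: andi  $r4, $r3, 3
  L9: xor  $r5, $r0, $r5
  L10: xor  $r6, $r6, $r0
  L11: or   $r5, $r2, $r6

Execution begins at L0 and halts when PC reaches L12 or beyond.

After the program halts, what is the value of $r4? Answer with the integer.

[0] sub  $r6, $r3, $r2  →  {$r0:0, $r1:12, $r2:10, $r3:4, $r4:0, $r5:9, $r6:65530}
[1] and  $r6, $r0, $r4  →  {$r0:0, $r1:12, $r2:10, $r3:4, $r4:0, $r5:9, $r6:0}
[2] andi  $r3, $r2, 6  →  {$r0:0, $r1:12, $r2:10, $r3:2, $r4:0, $r5:9, $r6:0}
[3] bne  $r0, $r3, L5  →  {$r0:0, $r1:12, $r2:10, $r3:2, $r4:0, $r5:9, $r6:0}  ⟨branch taken⟩
[4] or   $r3, $r6, $r4  →  {$r0:0, $r1:12, $r2:10, $r3:0, $r4:0, $r5:9, $r6:0}
[5] xor  $r2, $r2, $r4  →  {$r0:0, $r1:12, $r2:10, $r3:0, $r4:0, $r5:9, $r6:0}
[6] addi  $r6, $r1, 5  →  {$r0:0, $r1:12, $r2:10, $r3:0, $r4:0, $r5:9, $r6:17}
[7] beq  $r4, $r3, L9  →  {$r0:0, $r1:12, $r2:10, $r3:0, $r4:0, $r5:9, $r6:17}  ⟨branch taken⟩
[8] andi  $r4, $r3, 3  →  {$r0:0, $r1:12, $r2:10, $r3:0, $r4:0, $r5:9, $r6:17}
[9] xor  $r5, $r0, $r5  →  {$r0:0, $r1:12, $r2:10, $r3:0, $r4:0, $r5:9, $r6:17}
[10] xor  $r6, $r6, $r0  →  {$r0:0, $r1:12, $r2:10, $r3:0, $r4:0, $r5:9, $r6:17}
[11] or   $r5, $r2, $r6  →  {$r0:0, $r1:12, $r2:10, $r3:0, $r4:0, $r5:27, $r6:17}

0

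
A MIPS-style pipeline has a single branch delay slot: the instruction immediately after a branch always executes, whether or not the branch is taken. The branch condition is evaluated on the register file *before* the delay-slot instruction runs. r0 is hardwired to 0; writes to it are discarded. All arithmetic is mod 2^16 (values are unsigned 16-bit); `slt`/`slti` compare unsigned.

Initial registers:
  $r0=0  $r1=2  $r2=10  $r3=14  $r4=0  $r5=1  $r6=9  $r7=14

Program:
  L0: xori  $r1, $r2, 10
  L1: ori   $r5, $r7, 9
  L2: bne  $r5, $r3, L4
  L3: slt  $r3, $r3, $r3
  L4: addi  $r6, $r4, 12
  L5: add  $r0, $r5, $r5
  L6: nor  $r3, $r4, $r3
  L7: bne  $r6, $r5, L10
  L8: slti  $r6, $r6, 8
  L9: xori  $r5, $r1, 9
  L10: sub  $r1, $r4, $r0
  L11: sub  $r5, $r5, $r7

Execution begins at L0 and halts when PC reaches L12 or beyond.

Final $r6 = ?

0

#0 xori  $r1, $r2, 10 ; 0/0/10/14/0/1/9/14
#1 ori   $r5, $r7, 9 ; 0/0/10/14/0/15/9/14
#2 bne  $r5, $r3, L4 ; 0/0/10/14/0/15/9/14 ; →target
#3 slt  $r3, $r3, $r3 ; 0/0/10/0/0/15/9/14
#4 addi  $r6, $r4, 12 ; 0/0/10/0/0/15/12/14
#5 add  $r0, $r5, $r5 ; 0/0/10/0/0/15/12/14
#6 nor  $r3, $r4, $r3 ; 0/0/10/65535/0/15/12/14
#7 bne  $r6, $r5, L10 ; 0/0/10/65535/0/15/12/14 ; →target
#8 slti  $r6, $r6, 8 ; 0/0/10/65535/0/15/0/14
#10 sub  $r1, $r4, $r0 ; 0/0/10/65535/0/15/0/14
#11 sub  $r5, $r5, $r7 ; 0/0/10/65535/0/1/0/14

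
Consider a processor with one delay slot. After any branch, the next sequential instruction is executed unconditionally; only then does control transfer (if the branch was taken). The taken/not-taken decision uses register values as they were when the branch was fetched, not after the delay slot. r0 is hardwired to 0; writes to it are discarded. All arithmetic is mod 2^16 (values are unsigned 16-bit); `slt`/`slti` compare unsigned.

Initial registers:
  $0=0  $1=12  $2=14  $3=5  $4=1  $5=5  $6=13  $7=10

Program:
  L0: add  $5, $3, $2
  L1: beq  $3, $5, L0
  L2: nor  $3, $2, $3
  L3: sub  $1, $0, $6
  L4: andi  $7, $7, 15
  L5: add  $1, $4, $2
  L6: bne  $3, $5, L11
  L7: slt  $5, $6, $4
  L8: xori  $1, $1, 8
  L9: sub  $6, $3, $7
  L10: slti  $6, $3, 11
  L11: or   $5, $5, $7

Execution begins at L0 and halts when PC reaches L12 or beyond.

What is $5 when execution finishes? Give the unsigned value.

10

#0 add  $5, $3, $2 ; 0/12/14/5/1/19/13/10
#1 beq  $3, $5, L0 ; 0/12/14/5/1/19/13/10 ; →fallthru
#2 nor  $3, $2, $3 ; 0/12/14/65520/1/19/13/10
#3 sub  $1, $0, $6 ; 0/65523/14/65520/1/19/13/10
#4 andi  $7, $7, 15 ; 0/65523/14/65520/1/19/13/10
#5 add  $1, $4, $2 ; 0/15/14/65520/1/19/13/10
#6 bne  $3, $5, L11 ; 0/15/14/65520/1/19/13/10 ; →target
#7 slt  $5, $6, $4 ; 0/15/14/65520/1/0/13/10
#11 or   $5, $5, $7 ; 0/15/14/65520/1/10/13/10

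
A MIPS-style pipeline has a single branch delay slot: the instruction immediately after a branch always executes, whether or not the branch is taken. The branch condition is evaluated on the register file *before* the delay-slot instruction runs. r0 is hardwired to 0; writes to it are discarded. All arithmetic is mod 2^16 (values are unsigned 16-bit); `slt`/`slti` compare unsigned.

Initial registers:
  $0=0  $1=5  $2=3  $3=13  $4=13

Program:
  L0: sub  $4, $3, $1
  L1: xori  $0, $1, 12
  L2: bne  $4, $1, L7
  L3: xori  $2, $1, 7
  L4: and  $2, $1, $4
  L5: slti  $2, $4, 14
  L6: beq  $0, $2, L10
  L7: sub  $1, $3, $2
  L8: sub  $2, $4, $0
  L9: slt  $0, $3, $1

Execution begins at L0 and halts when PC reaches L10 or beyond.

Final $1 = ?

[0] sub  $4, $3, $1  →  {$0:0, $1:5, $2:3, $3:13, $4:8}
[1] xori  $0, $1, 12  →  {$0:0, $1:5, $2:3, $3:13, $4:8}
[2] bne  $4, $1, L7  →  {$0:0, $1:5, $2:3, $3:13, $4:8}  ⟨branch taken⟩
[3] xori  $2, $1, 7  →  {$0:0, $1:5, $2:2, $3:13, $4:8}
[7] sub  $1, $3, $2  →  {$0:0, $1:11, $2:2, $3:13, $4:8}
[8] sub  $2, $4, $0  →  {$0:0, $1:11, $2:8, $3:13, $4:8}
[9] slt  $0, $3, $1  →  {$0:0, $1:11, $2:8, $3:13, $4:8}

11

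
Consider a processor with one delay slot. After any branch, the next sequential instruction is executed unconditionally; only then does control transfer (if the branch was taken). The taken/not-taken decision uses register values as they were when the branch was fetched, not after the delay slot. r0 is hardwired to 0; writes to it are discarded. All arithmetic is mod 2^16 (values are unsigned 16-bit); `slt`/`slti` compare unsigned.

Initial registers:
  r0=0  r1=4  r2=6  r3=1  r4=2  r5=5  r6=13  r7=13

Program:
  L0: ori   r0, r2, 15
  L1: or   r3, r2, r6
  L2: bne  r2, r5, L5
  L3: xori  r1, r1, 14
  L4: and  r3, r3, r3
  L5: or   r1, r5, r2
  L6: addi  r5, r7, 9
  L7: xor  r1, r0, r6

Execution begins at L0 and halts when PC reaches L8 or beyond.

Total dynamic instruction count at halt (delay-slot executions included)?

7

[0] ori   r0, r2, 15  →  {r0:0, r1:4, r2:6, r3:1, r4:2, r5:5, r6:13, r7:13}
[1] or   r3, r2, r6  →  {r0:0, r1:4, r2:6, r3:15, r4:2, r5:5, r6:13, r7:13}
[2] bne  r2, r5, L5  →  {r0:0, r1:4, r2:6, r3:15, r4:2, r5:5, r6:13, r7:13}  ⟨branch taken⟩
[3] xori  r1, r1, 14  →  {r0:0, r1:10, r2:6, r3:15, r4:2, r5:5, r6:13, r7:13}
[5] or   r1, r5, r2  →  {r0:0, r1:7, r2:6, r3:15, r4:2, r5:5, r6:13, r7:13}
[6] addi  r5, r7, 9  →  {r0:0, r1:7, r2:6, r3:15, r4:2, r5:22, r6:13, r7:13}
[7] xor  r1, r0, r6  →  {r0:0, r1:13, r2:6, r3:15, r4:2, r5:22, r6:13, r7:13}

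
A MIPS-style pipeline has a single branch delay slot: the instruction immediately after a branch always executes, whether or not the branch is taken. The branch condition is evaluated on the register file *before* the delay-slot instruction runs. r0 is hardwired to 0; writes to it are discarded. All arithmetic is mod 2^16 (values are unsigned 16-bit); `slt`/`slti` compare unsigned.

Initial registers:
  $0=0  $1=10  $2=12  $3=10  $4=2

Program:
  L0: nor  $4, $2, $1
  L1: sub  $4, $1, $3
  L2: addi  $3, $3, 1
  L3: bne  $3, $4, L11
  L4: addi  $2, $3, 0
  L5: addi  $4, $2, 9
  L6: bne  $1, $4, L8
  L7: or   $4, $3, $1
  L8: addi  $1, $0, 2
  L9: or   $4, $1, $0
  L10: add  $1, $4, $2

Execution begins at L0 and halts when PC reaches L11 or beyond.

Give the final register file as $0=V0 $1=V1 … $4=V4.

#0 nor  $4, $2, $1 ; 0/10/12/10/65521
#1 sub  $4, $1, $3 ; 0/10/12/10/0
#2 addi  $3, $3, 1 ; 0/10/12/11/0
#3 bne  $3, $4, L11 ; 0/10/12/11/0 ; →target
#4 addi  $2, $3, 0 ; 0/10/11/11/0

$0=0 $1=10 $2=11 $3=11 $4=0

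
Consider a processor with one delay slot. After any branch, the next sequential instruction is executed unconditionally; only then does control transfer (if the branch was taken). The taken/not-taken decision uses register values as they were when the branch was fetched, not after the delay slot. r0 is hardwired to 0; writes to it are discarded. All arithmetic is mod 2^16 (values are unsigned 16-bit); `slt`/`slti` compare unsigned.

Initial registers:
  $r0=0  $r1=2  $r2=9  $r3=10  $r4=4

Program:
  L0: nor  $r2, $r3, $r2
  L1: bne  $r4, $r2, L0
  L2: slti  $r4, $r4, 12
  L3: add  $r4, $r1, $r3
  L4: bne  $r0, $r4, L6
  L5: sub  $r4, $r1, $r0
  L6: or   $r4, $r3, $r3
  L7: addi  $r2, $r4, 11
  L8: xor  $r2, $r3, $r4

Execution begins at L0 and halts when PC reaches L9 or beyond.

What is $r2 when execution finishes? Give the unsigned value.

PC=0  nor  $r2, $r3, $r2     | $r0=0 $r1=2 $r2=65524 $r3=10 $r4=4
PC=1  bne  $r4, $r2, L0      | $r0=0 $r1=2 $r2=65524 $r3=10 $r4=4  [TAKEN]
PC=2  slti  $r4, $r4, 12     | $r0=0 $r1=2 $r2=65524 $r3=10 $r4=1
PC=0  nor  $r2, $r3, $r2     | $r0=0 $r1=2 $r2=1 $r3=10 $r4=1
PC=1  bne  $r4, $r2, L0      | $r0=0 $r1=2 $r2=1 $r3=10 $r4=1  [not taken]
PC=2  slti  $r4, $r4, 12     | $r0=0 $r1=2 $r2=1 $r3=10 $r4=1
PC=3  add  $r4, $r1, $r3     | $r0=0 $r1=2 $r2=1 $r3=10 $r4=12
PC=4  bne  $r0, $r4, L6      | $r0=0 $r1=2 $r2=1 $r3=10 $r4=12  [TAKEN]
PC=5  sub  $r4, $r1, $r0     | $r0=0 $r1=2 $r2=1 $r3=10 $r4=2
PC=6  or   $r4, $r3, $r3     | $r0=0 $r1=2 $r2=1 $r3=10 $r4=10
PC=7  addi  $r2, $r4, 11     | $r0=0 $r1=2 $r2=21 $r3=10 $r4=10
PC=8  xor  $r2, $r3, $r4     | $r0=0 $r1=2 $r2=0 $r3=10 $r4=10

0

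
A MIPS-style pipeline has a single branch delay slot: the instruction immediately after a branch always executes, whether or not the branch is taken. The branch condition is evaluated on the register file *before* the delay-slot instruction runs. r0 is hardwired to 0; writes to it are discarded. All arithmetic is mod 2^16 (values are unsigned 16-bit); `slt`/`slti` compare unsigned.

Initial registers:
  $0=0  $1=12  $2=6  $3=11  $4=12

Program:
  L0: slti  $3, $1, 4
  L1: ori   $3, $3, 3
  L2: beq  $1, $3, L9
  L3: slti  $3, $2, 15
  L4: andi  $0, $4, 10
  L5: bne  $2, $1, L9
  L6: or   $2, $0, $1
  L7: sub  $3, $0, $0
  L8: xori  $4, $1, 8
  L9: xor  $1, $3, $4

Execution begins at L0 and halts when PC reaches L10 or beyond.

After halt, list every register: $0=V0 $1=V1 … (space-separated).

#0 slti  $3, $1, 4 ; 0/12/6/0/12
#1 ori   $3, $3, 3 ; 0/12/6/3/12
#2 beq  $1, $3, L9 ; 0/12/6/3/12 ; →fallthru
#3 slti  $3, $2, 15 ; 0/12/6/1/12
#4 andi  $0, $4, 10 ; 0/12/6/1/12
#5 bne  $2, $1, L9 ; 0/12/6/1/12 ; →target
#6 or   $2, $0, $1 ; 0/12/12/1/12
#9 xor  $1, $3, $4 ; 0/13/12/1/12

$0=0 $1=13 $2=12 $3=1 $4=12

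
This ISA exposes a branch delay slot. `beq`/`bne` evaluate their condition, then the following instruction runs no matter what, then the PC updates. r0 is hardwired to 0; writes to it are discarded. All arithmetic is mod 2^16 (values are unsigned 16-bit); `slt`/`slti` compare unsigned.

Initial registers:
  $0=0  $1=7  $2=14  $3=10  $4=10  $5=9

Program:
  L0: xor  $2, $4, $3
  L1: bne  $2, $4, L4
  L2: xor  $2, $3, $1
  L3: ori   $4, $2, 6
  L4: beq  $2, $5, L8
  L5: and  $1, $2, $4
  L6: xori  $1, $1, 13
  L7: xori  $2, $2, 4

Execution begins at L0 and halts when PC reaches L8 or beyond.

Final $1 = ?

[0] xor  $2, $4, $3  →  {$0:0, $1:7, $2:0, $3:10, $4:10, $5:9}
[1] bne  $2, $4, L4  →  {$0:0, $1:7, $2:0, $3:10, $4:10, $5:9}  ⟨branch taken⟩
[2] xor  $2, $3, $1  →  {$0:0, $1:7, $2:13, $3:10, $4:10, $5:9}
[4] beq  $2, $5, L8  →  {$0:0, $1:7, $2:13, $3:10, $4:10, $5:9}  ⟨branch fallthrough⟩
[5] and  $1, $2, $4  →  {$0:0, $1:8, $2:13, $3:10, $4:10, $5:9}
[6] xori  $1, $1, 13  →  {$0:0, $1:5, $2:13, $3:10, $4:10, $5:9}
[7] xori  $2, $2, 4  →  {$0:0, $1:5, $2:9, $3:10, $4:10, $5:9}

5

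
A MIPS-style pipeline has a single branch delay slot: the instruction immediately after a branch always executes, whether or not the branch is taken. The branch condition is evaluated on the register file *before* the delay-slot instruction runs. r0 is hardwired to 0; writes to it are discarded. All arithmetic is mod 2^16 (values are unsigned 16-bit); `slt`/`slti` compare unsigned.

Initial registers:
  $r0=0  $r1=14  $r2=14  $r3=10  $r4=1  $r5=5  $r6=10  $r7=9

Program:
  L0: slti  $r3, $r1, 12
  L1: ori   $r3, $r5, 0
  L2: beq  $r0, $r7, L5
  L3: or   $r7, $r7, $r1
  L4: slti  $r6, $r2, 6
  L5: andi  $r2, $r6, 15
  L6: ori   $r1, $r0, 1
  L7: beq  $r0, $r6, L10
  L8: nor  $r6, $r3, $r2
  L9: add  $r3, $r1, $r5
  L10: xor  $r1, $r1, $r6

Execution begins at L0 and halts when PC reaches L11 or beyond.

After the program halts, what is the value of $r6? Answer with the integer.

65530

  step pc=0: slti  $r3, $r1, 12  regs=(0,14,14,0,1,5,10,9)
  step pc=1: ori   $r3, $r5, 0  regs=(0,14,14,5,1,5,10,9)
  step pc=2: beq  $r0, $r7, L5  cond=F  regs=(0,14,14,5,1,5,10,9)
  step pc=3: or   $r7, $r7, $r1  regs=(0,14,14,5,1,5,10,15)
  step pc=4: slti  $r6, $r2, 6  regs=(0,14,14,5,1,5,0,15)
  step pc=5: andi  $r2, $r6, 15  regs=(0,14,0,5,1,5,0,15)
  step pc=6: ori   $r1, $r0, 1  regs=(0,1,0,5,1,5,0,15)
  step pc=7: beq  $r0, $r6, L10  cond=T  regs=(0,1,0,5,1,5,0,15)
  step pc=8: nor  $r6, $r3, $r2  regs=(0,1,0,5,1,5,65530,15)
  step pc=10: xor  $r1, $r1, $r6  regs=(0,65531,0,5,1,5,65530,15)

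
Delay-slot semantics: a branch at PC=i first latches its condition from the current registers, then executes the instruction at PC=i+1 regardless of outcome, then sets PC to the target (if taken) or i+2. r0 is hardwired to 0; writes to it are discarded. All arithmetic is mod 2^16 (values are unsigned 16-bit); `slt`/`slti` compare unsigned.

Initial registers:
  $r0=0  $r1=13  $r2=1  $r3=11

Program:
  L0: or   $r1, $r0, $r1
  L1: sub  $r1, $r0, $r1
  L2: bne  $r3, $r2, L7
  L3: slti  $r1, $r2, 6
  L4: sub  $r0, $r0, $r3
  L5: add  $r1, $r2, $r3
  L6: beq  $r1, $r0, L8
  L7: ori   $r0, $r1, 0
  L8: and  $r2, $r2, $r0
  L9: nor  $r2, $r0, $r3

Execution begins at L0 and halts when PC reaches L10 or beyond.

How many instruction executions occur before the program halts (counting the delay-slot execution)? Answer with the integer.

7

PC=0  or   $r1, $r0, $r1     | $r0=0 $r1=13 $r2=1 $r3=11
PC=1  sub  $r1, $r0, $r1     | $r0=0 $r1=65523 $r2=1 $r3=11
PC=2  bne  $r3, $r2, L7      | $r0=0 $r1=65523 $r2=1 $r3=11  [TAKEN]
PC=3  slti  $r1, $r2, 6      | $r0=0 $r1=1 $r2=1 $r3=11
PC=7  ori   $r0, $r1, 0      | $r0=0 $r1=1 $r2=1 $r3=11
PC=8  and  $r2, $r2, $r0     | $r0=0 $r1=1 $r2=0 $r3=11
PC=9  nor  $r2, $r0, $r3     | $r0=0 $r1=1 $r2=65524 $r3=11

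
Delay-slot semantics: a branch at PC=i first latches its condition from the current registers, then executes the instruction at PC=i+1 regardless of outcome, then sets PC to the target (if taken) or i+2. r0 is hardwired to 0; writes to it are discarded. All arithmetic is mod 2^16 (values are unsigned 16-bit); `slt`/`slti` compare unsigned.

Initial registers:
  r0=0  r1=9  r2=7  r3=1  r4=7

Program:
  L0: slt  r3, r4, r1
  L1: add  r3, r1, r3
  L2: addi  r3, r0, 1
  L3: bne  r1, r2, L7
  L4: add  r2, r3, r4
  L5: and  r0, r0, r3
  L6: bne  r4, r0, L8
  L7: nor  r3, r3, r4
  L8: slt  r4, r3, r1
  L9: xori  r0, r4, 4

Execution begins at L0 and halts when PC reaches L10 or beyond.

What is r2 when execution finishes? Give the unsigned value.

8

  step pc=0: slt  r3, r4, r1  regs=(0,9,7,1,7)
  step pc=1: add  r3, r1, r3  regs=(0,9,7,10,7)
  step pc=2: addi  r3, r0, 1  regs=(0,9,7,1,7)
  step pc=3: bne  r1, r2, L7  cond=T  regs=(0,9,7,1,7)
  step pc=4: add  r2, r3, r4  regs=(0,9,8,1,7)
  step pc=7: nor  r3, r3, r4  regs=(0,9,8,65528,7)
  step pc=8: slt  r4, r3, r1  regs=(0,9,8,65528,0)
  step pc=9: xori  r0, r4, 4  regs=(0,9,8,65528,0)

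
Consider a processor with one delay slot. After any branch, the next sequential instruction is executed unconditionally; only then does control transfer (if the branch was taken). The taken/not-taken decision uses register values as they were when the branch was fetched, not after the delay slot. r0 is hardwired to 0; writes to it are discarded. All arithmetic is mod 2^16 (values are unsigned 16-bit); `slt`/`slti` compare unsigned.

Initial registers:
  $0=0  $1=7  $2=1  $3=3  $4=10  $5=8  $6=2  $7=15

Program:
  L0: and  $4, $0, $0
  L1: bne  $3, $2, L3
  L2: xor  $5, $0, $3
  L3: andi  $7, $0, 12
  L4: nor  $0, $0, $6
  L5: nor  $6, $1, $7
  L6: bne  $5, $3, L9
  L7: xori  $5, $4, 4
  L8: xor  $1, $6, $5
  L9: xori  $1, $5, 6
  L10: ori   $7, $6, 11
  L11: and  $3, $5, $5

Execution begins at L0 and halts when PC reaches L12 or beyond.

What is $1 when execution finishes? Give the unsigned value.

PC=0  and  $4, $0, $0        | $0=0 $1=7 $2=1 $3=3 $4=0 $5=8 $6=2 $7=15
PC=1  bne  $3, $2, L3        | $0=0 $1=7 $2=1 $3=3 $4=0 $5=8 $6=2 $7=15  [TAKEN]
PC=2  xor  $5, $0, $3        | $0=0 $1=7 $2=1 $3=3 $4=0 $5=3 $6=2 $7=15
PC=3  andi  $7, $0, 12       | $0=0 $1=7 $2=1 $3=3 $4=0 $5=3 $6=2 $7=0
PC=4  nor  $0, $0, $6        | $0=0 $1=7 $2=1 $3=3 $4=0 $5=3 $6=2 $7=0
PC=5  nor  $6, $1, $7        | $0=0 $1=7 $2=1 $3=3 $4=0 $5=3 $6=65528 $7=0
PC=6  bne  $5, $3, L9        | $0=0 $1=7 $2=1 $3=3 $4=0 $5=3 $6=65528 $7=0  [not taken]
PC=7  xori  $5, $4, 4        | $0=0 $1=7 $2=1 $3=3 $4=0 $5=4 $6=65528 $7=0
PC=8  xor  $1, $6, $5        | $0=0 $1=65532 $2=1 $3=3 $4=0 $5=4 $6=65528 $7=0
PC=9  xori  $1, $5, 6        | $0=0 $1=2 $2=1 $3=3 $4=0 $5=4 $6=65528 $7=0
PC=10 ori   $7, $6, 11       | $0=0 $1=2 $2=1 $3=3 $4=0 $5=4 $6=65528 $7=65531
PC=11 and  $3, $5, $5        | $0=0 $1=2 $2=1 $3=4 $4=0 $5=4 $6=65528 $7=65531

2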